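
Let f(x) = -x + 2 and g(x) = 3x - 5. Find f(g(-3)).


g(-3) = -14
f(-14) = 16

16


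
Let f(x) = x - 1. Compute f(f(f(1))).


f(1) = 0
f(0) = -1
f(-1) = -2

-2


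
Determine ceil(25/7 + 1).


25/7 = 3.5714
3.5714 + 1 = 4.5714
ceil(4.5714) = 5

5


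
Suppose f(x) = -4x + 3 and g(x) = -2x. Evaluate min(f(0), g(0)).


f(0) = 3
g(0) = 0
min = 0

0


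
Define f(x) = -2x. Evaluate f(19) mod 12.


f(19) = -38
-38 mod 12 = 10

10


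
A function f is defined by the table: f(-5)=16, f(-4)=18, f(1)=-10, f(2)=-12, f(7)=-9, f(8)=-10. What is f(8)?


Reading from the table at x = 8

-10


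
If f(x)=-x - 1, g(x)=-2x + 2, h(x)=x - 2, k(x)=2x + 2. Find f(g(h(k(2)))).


k(2) = 6
h(6) = 4
g(4) = -6
f(-6) = 5

5


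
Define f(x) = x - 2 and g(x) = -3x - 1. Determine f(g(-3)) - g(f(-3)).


f(g(-3)) = 6
g(f(-3)) = 14
Difference = -8

-8


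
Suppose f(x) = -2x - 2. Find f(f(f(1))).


f(1) = -4
f(-4) = 6
f(6) = -14

-14


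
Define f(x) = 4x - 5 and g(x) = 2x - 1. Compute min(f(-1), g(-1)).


f(-1) = -9
g(-1) = -3
min = -9

-9


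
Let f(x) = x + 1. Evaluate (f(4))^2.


f(4) = 5
(5)^2 = 25

25


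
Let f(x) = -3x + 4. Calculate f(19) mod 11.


f(19) = -53
-53 mod 11 = 2

2


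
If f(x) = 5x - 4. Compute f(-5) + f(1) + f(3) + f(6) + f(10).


55


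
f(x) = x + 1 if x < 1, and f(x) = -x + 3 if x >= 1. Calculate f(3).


3 satisfies x >= 1
f(3) = 0

0


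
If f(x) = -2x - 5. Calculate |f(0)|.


f(0) = -5
|-5| = 5

5


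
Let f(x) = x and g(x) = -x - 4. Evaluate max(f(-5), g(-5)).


f(-5) = -5
g(-5) = 1
max = 1

1


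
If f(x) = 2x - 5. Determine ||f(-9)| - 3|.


f(-9) = -23
|-23| = 23
|23 - 3| = 20

20


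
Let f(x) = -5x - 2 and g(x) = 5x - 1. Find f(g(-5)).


g(-5) = -26
f(-26) = 128

128


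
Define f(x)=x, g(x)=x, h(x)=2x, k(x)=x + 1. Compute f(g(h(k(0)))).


k(0) = 1
h(1) = 2
g(2) = 2
f(2) = 2

2


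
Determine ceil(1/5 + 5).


1/5 = 0.2
0.2 + 5 = 5.2
ceil(5.2) = 6

6


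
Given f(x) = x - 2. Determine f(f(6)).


f(6) = 4
f(4) = 2

2


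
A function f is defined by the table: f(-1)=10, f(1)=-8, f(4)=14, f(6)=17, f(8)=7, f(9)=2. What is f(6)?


Reading from the table at x = 6

17


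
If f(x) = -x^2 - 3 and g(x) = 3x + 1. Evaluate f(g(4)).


-172


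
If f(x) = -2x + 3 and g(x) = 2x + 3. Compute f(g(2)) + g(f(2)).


f(g(2)) = -11
g(f(2)) = 1
Sum = -10

-10


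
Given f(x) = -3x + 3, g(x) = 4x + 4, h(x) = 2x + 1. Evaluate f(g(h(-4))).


h(-4) = -7
g(-7) = -24
f(-24) = 75

75


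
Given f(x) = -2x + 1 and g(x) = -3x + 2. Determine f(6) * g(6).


f(6) = -11
g(6) = -16
Product = 176

176


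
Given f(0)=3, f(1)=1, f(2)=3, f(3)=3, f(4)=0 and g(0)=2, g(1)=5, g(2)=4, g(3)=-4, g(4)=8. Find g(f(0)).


f(0) = 3
g(3) = -4

-4


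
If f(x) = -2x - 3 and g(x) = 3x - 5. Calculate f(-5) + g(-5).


f(-5) = 7
g(-5) = -20
Sum = -13

-13


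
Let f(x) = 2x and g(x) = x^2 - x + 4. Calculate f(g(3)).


g(3) = 10
f(10) = 20

20


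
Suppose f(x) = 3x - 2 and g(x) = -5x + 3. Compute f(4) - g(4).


27


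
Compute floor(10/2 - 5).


10/2 = 5
5 - 5 = 0
floor(0) = 0

0


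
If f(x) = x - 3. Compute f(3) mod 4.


f(3) = 0
0 mod 4 = 0

0


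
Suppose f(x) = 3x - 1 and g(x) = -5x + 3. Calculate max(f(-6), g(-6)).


33


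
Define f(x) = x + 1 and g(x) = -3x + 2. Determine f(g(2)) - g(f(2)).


f(g(2)) = -3
g(f(2)) = -7
Difference = 4

4


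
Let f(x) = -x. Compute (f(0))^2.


f(0) = 0
(0)^2 = 0

0


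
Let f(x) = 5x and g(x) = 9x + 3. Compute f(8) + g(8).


f(8) = 40
g(8) = 75
Sum = 115

115


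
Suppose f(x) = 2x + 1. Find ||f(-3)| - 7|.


f(-3) = -5
|-5| = 5
|5 - 7| = 2

2


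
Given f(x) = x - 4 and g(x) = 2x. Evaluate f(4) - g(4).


f(4) = 0
g(4) = 8
Difference = -8

-8


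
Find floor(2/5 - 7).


2/5 = 0.4
0.4 - 7 = -6.6
floor(-6.6) = -7

-7


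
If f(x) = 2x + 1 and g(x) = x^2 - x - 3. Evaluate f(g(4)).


19


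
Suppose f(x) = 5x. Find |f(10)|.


f(10) = 50
|50| = 50

50


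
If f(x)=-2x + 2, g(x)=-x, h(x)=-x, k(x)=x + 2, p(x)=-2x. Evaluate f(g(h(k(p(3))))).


p(3) = -6
k(-6) = -4
h(-4) = 4
g(4) = -4
f(-4) = 10

10


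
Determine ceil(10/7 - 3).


10/7 = 1.4286
1.4286 - 3 = -1.5714
ceil(-1.5714) = -1

-1


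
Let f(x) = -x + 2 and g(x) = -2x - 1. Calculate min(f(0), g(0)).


f(0) = 2
g(0) = -1
min = -1

-1


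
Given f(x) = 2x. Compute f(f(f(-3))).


-24


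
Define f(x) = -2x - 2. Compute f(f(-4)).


f(-4) = 6
f(6) = -14

-14


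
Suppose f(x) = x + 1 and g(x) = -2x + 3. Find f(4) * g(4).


f(4) = 5
g(4) = -5
Product = -25

-25


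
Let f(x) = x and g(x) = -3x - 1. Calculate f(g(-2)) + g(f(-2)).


f(g(-2)) = 5
g(f(-2)) = 5
Sum = 10

10


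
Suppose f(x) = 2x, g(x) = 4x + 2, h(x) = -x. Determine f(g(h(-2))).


h(-2) = 2
g(2) = 10
f(10) = 20

20


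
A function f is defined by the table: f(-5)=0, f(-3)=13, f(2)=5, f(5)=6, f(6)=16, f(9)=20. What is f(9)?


Reading from the table at x = 9

20


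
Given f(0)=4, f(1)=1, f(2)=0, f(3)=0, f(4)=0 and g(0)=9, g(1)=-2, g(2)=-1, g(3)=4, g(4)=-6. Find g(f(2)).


f(2) = 0
g(0) = 9

9


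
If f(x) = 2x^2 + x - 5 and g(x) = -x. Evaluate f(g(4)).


g(4) = -4
f(-4) = 2*(-4)^2 + 1*(-4) - 5 = 23

23


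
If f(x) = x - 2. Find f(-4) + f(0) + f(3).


f(-4) = -6
f(0) = -2
f(3) = 1
Sum = -7

-7


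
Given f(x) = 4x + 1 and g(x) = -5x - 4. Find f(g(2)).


g(2) = -14
f(-14) = -55

-55


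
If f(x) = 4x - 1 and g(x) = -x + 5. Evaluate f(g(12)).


g(12) = -7
f(-7) = -29

-29


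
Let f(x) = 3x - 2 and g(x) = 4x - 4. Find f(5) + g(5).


f(5) = 13
g(5) = 16
Sum = 29

29


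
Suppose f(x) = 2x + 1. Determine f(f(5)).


f(5) = 11
f(11) = 23

23


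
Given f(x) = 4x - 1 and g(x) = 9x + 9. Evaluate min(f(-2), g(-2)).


f(-2) = -9
g(-2) = -9
min = -9

-9


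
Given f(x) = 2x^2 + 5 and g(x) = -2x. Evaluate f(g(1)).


g(1) = -2
f(-2) = 2*(-2)^2 + 5 = 13

13


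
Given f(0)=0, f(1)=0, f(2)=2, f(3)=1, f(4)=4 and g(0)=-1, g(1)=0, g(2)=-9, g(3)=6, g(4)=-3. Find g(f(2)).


f(2) = 2
g(2) = -9

-9


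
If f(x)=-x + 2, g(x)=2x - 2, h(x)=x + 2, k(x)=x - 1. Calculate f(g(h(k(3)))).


k(3) = 2
h(2) = 4
g(4) = 6
f(6) = -4

-4


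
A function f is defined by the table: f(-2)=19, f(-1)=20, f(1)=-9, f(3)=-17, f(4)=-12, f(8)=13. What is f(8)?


Reading from the table at x = 8

13


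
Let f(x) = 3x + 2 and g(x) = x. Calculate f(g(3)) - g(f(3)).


f(g(3)) = 11
g(f(3)) = 11
Difference = 0

0


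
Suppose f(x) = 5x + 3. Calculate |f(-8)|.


f(-8) = -37
|-37| = 37

37


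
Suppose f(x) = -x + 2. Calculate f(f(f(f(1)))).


f(1) = 1
f(1) = 1
f(1) = 1
f(1) = 1

1


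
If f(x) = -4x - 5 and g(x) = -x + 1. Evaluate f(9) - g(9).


f(9) = -41
g(9) = -8
Difference = -33

-33


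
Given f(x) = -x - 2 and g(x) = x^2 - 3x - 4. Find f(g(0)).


g(0) = -4
f(-4) = 2

2


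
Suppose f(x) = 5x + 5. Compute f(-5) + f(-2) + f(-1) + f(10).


f(-5) = -20
f(-2) = -5
f(-1) = 0
f(10) = 55
Sum = 30

30


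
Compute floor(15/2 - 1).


15/2 = 7.5
7.5 - 1 = 6.5
floor(6.5) = 6

6


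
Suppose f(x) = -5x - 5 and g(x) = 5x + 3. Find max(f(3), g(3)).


f(3) = -20
g(3) = 18
max = 18

18


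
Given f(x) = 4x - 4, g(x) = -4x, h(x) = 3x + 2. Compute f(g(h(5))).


h(5) = 17
g(17) = -68
f(-68) = -276

-276


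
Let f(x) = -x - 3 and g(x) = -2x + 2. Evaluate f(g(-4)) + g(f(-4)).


f(g(-4)) = -13
g(f(-4)) = 0
Sum = -13

-13


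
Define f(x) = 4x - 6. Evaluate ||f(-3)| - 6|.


f(-3) = -18
|-18| = 18
|18 - 6| = 12

12


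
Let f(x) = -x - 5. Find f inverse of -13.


Solve -x - 5 = -13
x = (-13 + 5) / (-1) = 8

8


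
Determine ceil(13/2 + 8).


15


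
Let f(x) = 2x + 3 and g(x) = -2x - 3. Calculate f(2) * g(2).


-49


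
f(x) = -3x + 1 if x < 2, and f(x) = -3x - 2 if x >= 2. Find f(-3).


10


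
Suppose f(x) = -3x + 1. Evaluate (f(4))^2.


f(4) = -11
(-11)^2 = 121

121


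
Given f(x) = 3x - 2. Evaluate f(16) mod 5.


f(16) = 46
46 mod 5 = 1

1


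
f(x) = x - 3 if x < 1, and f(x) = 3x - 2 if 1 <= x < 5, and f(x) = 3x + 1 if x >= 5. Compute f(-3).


-6


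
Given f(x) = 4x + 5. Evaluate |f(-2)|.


f(-2) = -3
|-3| = 3

3


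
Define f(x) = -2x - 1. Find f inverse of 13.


-7


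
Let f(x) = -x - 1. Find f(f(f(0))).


f(0) = -1
f(-1) = 0
f(0) = -1

-1


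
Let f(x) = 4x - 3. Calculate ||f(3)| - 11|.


f(3) = 9
|9| = 9
|9 - 11| = 2

2


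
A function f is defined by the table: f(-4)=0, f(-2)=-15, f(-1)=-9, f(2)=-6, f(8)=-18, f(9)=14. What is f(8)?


Reading from the table at x = 8

-18


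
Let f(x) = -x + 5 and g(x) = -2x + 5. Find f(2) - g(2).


f(2) = 3
g(2) = 1
Difference = 2

2


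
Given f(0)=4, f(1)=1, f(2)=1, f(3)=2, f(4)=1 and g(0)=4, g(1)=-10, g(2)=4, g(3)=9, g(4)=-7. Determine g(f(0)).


f(0) = 4
g(4) = -7

-7


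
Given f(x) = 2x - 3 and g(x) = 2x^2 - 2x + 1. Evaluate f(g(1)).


g(1) = 1
f(1) = -1

-1


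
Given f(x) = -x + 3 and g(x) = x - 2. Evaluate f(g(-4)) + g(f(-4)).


f(g(-4)) = 9
g(f(-4)) = 5
Sum = 14

14


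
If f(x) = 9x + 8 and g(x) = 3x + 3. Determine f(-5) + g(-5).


f(-5) = -37
g(-5) = -12
Sum = -49

-49


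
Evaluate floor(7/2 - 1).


7/2 = 3.5
3.5 - 1 = 2.5
floor(2.5) = 2

2


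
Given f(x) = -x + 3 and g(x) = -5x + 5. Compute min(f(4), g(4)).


-15


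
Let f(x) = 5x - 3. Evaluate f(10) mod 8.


f(10) = 47
47 mod 8 = 7

7


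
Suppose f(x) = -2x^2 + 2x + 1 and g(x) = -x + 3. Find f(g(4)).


g(4) = -1
f(-1) = (-2)*(-1)^2 + 2*(-1) + 1 = -3

-3


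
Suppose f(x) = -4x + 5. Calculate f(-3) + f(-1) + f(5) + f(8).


f(-3) = 17
f(-1) = 9
f(5) = -15
f(8) = -27
Sum = -16

-16


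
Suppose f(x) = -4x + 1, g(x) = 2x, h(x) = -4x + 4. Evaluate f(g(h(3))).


h(3) = -8
g(-8) = -16
f(-16) = 65

65


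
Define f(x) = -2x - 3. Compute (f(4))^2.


f(4) = -11
(-11)^2 = 121

121


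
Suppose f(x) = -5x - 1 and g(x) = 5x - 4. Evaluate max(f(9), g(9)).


f(9) = -46
g(9) = 41
max = 41

41


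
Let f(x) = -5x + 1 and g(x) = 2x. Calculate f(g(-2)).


g(-2) = -4
f(-4) = 21

21


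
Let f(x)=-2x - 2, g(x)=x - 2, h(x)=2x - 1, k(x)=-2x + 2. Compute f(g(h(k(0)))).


k(0) = 2
h(2) = 3
g(3) = 1
f(1) = -4

-4


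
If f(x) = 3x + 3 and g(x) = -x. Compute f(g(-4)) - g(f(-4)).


f(g(-4)) = 15
g(f(-4)) = 9
Difference = 6

6


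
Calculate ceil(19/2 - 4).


19/2 = 9.5
9.5 - 4 = 5.5
ceil(5.5) = 6

6


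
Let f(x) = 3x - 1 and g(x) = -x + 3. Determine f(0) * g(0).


f(0) = -1
g(0) = 3
Product = -3

-3


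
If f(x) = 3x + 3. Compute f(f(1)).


f(1) = 6
f(6) = 21

21


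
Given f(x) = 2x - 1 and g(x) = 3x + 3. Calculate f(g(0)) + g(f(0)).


f(g(0)) = 5
g(f(0)) = 0
Sum = 5

5


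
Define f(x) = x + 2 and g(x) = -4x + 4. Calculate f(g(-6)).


g(-6) = 28
f(28) = 30

30


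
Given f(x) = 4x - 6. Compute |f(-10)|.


f(-10) = -46
|-46| = 46

46


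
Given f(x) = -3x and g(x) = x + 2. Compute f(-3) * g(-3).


f(-3) = 9
g(-3) = -1
Product = -9

-9


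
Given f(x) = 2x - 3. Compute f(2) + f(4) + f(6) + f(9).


f(2) = 1
f(4) = 5
f(6) = 9
f(9) = 15
Sum = 30

30


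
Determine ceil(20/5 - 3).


20/5 = 4
4 - 3 = 1
ceil(1) = 1

1


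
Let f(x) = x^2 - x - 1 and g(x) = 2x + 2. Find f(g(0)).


g(0) = 2
f(2) = 1*(2)^2 - 1*(2) - 1 = 1

1


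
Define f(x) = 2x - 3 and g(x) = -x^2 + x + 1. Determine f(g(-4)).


g(-4) = -19
f(-19) = -41

-41


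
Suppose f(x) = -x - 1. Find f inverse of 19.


Solve -x - 1 = 19
x = (19 + 1) / (-1) = -20

-20


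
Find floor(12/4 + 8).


12/4 = 3
3 + 8 = 11
floor(11) = 11

11


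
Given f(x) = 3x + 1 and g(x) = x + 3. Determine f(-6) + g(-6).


f(-6) = -17
g(-6) = -3
Sum = -20

-20


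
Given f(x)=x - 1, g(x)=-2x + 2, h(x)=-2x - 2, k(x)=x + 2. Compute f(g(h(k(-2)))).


k(-2) = 0
h(0) = -2
g(-2) = 6
f(6) = 5

5


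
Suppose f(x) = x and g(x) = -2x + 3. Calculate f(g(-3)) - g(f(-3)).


f(g(-3)) = 9
g(f(-3)) = 9
Difference = 0

0


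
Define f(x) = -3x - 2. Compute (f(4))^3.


f(4) = -14
(-14)^3 = -2744

-2744


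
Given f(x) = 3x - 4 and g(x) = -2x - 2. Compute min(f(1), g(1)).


-4


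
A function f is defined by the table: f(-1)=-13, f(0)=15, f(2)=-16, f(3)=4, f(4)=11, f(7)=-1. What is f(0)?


Reading from the table at x = 0

15


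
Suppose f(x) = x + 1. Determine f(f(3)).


f(3) = 4
f(4) = 5

5


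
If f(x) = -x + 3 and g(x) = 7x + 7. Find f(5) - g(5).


f(5) = -2
g(5) = 42
Difference = -44

-44


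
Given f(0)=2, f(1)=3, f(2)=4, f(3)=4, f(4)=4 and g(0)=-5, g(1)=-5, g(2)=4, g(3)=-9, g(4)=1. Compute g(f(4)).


f(4) = 4
g(4) = 1

1


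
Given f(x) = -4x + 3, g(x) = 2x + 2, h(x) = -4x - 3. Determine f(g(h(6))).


h(6) = -27
g(-27) = -52
f(-52) = 211

211


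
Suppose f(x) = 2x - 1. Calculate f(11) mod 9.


f(11) = 21
21 mod 9 = 3

3


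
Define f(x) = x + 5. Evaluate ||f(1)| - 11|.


f(1) = 6
|6| = 6
|6 - 11| = 5

5


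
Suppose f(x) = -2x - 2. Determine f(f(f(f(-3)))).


-38


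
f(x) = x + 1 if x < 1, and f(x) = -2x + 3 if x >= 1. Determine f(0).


0 satisfies x < 1
f(0) = 1

1


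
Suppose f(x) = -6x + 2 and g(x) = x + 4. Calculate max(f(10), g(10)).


f(10) = -58
g(10) = 14
max = 14

14


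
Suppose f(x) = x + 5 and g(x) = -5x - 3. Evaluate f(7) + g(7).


f(7) = 12
g(7) = -38
Sum = -26

-26


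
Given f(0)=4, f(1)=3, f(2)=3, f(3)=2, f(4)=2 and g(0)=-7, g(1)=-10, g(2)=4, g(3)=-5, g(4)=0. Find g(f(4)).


f(4) = 2
g(2) = 4

4


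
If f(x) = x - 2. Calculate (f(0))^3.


f(0) = -2
(-2)^3 = -8

-8


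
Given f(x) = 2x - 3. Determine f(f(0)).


-9


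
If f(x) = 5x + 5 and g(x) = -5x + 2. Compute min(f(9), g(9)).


f(9) = 50
g(9) = -43
min = -43

-43


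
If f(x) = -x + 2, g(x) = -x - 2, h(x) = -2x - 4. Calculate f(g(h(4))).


h(4) = -12
g(-12) = 10
f(10) = -8

-8


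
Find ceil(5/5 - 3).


5/5 = 1
1 - 3 = -2
ceil(-2) = -2

-2


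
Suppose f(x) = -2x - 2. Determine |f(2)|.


f(2) = -6
|-6| = 6

6


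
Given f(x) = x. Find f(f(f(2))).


f(2) = 2
f(2) = 2
f(2) = 2

2


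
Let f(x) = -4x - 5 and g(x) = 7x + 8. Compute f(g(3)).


-121


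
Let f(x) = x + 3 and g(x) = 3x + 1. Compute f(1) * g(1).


f(1) = 4
g(1) = 4
Product = 16

16


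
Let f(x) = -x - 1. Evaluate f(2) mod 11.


f(2) = -3
-3 mod 11 = 8

8


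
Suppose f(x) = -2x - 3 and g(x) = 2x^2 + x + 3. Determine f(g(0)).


g(0) = 3
f(3) = -9

-9


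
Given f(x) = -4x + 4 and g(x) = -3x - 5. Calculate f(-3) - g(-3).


f(-3) = 16
g(-3) = 4
Difference = 12

12


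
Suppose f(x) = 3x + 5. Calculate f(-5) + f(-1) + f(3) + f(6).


29


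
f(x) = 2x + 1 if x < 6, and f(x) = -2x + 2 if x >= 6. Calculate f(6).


6 satisfies x >= 6
f(6) = -10

-10


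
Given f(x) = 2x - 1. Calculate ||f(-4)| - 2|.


f(-4) = -9
|-9| = 9
|9 - 2| = 7

7


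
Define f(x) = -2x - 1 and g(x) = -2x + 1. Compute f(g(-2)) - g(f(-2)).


f(g(-2)) = -11
g(f(-2)) = -5
Difference = -6

-6


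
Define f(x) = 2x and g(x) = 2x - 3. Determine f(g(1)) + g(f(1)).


f(g(1)) = -2
g(f(1)) = 1
Sum = -1

-1


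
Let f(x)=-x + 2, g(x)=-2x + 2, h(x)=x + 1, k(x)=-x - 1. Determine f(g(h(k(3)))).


-6


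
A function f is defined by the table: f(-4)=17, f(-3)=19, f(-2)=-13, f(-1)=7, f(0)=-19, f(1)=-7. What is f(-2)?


Reading from the table at x = -2

-13


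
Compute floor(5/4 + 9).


5/4 = 1.25
1.25 + 9 = 10.25
floor(10.25) = 10

10


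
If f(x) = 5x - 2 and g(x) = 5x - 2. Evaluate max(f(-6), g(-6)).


f(-6) = -32
g(-6) = -32
max = -32

-32


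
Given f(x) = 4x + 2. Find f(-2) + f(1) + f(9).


f(-2) = -6
f(1) = 6
f(9) = 38
Sum = 38

38


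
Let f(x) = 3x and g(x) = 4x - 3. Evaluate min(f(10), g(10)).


f(10) = 30
g(10) = 37
min = 30

30


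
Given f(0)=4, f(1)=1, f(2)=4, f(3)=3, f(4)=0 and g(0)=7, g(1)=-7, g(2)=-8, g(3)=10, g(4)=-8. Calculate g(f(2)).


f(2) = 4
g(4) = -8

-8


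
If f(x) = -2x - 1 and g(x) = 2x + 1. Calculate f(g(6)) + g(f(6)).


f(g(6)) = -27
g(f(6)) = -25
Sum = -52

-52


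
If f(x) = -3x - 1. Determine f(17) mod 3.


f(17) = -52
-52 mod 3 = 2

2


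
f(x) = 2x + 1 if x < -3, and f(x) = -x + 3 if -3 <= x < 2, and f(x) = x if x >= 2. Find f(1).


1 satisfies -3 <= x < 2
f(1) = 2

2


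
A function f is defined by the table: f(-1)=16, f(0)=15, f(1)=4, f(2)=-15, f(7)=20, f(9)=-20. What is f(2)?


Reading from the table at x = 2

-15


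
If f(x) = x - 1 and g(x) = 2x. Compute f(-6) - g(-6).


f(-6) = -7
g(-6) = -12
Difference = 5

5


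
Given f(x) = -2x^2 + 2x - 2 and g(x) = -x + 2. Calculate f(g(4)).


g(4) = -2
f(-2) = (-2)*(-2)^2 + 2*(-2) - 2 = -14

-14


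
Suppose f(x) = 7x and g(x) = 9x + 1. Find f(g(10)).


g(10) = 91
f(91) = 637

637


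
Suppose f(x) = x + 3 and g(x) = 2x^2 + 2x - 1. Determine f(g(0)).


g(0) = -1
f(-1) = 2

2


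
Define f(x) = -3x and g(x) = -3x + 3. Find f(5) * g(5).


f(5) = -15
g(5) = -12
Product = 180

180


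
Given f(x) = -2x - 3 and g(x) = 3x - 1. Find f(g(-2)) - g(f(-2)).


f(g(-2)) = 11
g(f(-2)) = 2
Difference = 9

9


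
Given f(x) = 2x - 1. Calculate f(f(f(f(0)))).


f(0) = -1
f(-1) = -3
f(-3) = -7
f(-7) = -15

-15


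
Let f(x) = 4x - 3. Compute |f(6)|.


f(6) = 21
|21| = 21

21


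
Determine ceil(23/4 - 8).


-2


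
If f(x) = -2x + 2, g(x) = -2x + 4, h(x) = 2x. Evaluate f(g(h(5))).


h(5) = 10
g(10) = -16
f(-16) = 34

34


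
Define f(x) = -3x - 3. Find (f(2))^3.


-729


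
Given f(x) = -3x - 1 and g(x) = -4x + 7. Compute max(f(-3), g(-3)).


f(-3) = 8
g(-3) = 19
max = 19

19


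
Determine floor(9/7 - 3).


9/7 = 1.2857
1.2857 - 3 = -1.7143
floor(-1.7143) = -2

-2


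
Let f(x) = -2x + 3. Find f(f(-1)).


f(-1) = 5
f(5) = -7

-7


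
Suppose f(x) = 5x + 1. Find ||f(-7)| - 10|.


24


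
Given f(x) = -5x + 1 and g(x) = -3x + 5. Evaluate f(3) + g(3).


f(3) = -14
g(3) = -4
Sum = -18

-18


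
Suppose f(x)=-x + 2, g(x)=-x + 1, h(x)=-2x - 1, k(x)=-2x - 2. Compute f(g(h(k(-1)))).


k(-1) = 0
h(0) = -1
g(-1) = 2
f(2) = 0

0


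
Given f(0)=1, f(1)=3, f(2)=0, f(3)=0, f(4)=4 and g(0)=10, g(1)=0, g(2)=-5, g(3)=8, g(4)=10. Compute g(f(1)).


f(1) = 3
g(3) = 8

8


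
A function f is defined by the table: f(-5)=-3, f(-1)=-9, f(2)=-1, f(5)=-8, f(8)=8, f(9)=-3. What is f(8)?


Reading from the table at x = 8

8


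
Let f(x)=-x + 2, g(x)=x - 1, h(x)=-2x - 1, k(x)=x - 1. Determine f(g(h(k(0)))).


2


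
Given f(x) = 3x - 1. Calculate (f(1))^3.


f(1) = 2
(2)^3 = 8

8


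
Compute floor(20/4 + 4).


20/4 = 5
5 + 4 = 9
floor(9) = 9

9


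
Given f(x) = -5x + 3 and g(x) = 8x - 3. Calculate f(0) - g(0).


f(0) = 3
g(0) = -3
Difference = 6

6


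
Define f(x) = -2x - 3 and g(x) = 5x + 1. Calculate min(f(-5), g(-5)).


f(-5) = 7
g(-5) = -24
min = -24

-24


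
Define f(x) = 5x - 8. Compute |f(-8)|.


f(-8) = -48
|-48| = 48

48


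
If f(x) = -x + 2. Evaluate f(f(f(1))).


f(1) = 1
f(1) = 1
f(1) = 1

1


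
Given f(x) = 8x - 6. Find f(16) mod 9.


f(16) = 122
122 mod 9 = 5

5


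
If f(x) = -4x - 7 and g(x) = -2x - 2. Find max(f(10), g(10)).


f(10) = -47
g(10) = -22
max = -22

-22


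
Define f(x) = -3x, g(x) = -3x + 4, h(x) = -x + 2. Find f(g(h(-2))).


h(-2) = 4
g(4) = -8
f(-8) = 24

24


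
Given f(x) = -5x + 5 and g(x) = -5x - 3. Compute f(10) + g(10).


f(10) = -45
g(10) = -53
Sum = -98

-98


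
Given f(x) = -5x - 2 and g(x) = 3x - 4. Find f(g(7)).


g(7) = 17
f(17) = -87

-87


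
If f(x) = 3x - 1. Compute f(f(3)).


f(3) = 8
f(8) = 23

23


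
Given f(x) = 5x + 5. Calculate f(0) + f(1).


f(0) = 5
f(1) = 10
Sum = 15

15


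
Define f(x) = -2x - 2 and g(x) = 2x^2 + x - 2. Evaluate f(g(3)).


g(3) = 19
f(19) = -40

-40


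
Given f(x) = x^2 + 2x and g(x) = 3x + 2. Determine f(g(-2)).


g(-2) = -4
f(-4) = 1*(-4)^2 + 2*(-4) = 8

8


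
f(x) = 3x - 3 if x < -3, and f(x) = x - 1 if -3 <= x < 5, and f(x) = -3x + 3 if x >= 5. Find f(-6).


-21


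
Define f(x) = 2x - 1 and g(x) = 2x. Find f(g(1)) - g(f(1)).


f(g(1)) = 3
g(f(1)) = 2
Difference = 1

1


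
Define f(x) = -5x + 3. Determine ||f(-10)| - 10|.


f(-10) = 53
|53| = 53
|53 - 10| = 43

43


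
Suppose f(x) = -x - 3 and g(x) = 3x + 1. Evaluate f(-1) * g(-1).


f(-1) = -2
g(-1) = -2
Product = 4

4


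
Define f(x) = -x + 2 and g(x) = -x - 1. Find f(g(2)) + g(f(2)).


f(g(2)) = 5
g(f(2)) = -1
Sum = 4

4


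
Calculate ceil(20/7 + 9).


20/7 = 2.8571
2.8571 + 9 = 11.8571
ceil(11.8571) = 12

12


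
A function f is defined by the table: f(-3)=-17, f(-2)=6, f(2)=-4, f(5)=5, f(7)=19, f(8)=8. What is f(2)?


Reading from the table at x = 2

-4


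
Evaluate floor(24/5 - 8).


24/5 = 4.8
4.8 - 8 = -3.2
floor(-3.2) = -4

-4


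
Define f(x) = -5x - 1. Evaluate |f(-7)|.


34


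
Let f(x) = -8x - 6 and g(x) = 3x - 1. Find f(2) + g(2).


-17


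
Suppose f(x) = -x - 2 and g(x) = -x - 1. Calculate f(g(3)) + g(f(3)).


f(g(3)) = 2
g(f(3)) = 4
Sum = 6

6


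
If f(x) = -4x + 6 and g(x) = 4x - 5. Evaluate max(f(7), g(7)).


23


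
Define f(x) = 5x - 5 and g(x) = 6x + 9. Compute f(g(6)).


220


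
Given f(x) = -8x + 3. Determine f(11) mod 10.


f(11) = -85
-85 mod 10 = 5

5


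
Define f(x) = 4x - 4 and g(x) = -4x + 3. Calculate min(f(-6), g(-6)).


f(-6) = -28
g(-6) = 27
min = -28

-28


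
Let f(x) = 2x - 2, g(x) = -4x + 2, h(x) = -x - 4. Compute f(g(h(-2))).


h(-2) = -2
g(-2) = 10
f(10) = 18

18


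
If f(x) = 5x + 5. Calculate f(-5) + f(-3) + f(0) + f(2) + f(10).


f(-5) = -20
f(-3) = -10
f(0) = 5
f(2) = 15
f(10) = 55
Sum = 45

45


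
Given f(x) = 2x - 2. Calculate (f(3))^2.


f(3) = 4
(4)^2 = 16

16


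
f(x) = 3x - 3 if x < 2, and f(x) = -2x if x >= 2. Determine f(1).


1 satisfies x < 2
f(1) = 0

0


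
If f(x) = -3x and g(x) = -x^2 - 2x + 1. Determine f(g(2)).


g(2) = -7
f(-7) = 21

21


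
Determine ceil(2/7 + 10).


2/7 = 0.2857
0.2857 + 10 = 10.2857
ceil(10.2857) = 11

11


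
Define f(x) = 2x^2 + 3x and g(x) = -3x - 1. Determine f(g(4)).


g(4) = -13
f(-13) = 2*(-13)^2 + 3*(-13) = 299

299


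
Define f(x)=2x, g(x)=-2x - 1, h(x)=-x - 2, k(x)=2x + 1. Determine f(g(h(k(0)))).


k(0) = 1
h(1) = -3
g(-3) = 5
f(5) = 10

10


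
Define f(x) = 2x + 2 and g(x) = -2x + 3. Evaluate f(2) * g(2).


f(2) = 6
g(2) = -1
Product = -6

-6


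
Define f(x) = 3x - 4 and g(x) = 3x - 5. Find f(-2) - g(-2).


f(-2) = -10
g(-2) = -11
Difference = 1

1


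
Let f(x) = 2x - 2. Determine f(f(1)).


f(1) = 0
f(0) = -2

-2


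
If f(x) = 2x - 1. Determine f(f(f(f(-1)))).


f(-1) = -3
f(-3) = -7
f(-7) = -15
f(-15) = -31

-31


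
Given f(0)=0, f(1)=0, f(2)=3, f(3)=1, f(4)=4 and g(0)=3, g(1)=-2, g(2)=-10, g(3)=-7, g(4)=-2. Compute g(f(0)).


f(0) = 0
g(0) = 3

3


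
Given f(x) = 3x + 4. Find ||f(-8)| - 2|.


18


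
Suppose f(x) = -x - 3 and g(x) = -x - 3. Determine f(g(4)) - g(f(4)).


f(g(4)) = 4
g(f(4)) = 4
Difference = 0

0


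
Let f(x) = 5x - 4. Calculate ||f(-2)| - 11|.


3


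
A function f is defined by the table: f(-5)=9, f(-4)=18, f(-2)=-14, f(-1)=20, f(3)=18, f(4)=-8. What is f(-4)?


Reading from the table at x = -4

18


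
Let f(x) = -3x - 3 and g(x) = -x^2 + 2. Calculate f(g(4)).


g(4) = -14
f(-14) = 39

39


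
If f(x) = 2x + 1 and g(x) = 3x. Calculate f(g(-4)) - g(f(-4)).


f(g(-4)) = -23
g(f(-4)) = -21
Difference = -2

-2


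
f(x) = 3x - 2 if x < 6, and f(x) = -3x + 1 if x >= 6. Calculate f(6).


6 satisfies x >= 6
f(6) = -17

-17


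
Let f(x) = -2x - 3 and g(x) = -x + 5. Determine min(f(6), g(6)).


f(6) = -15
g(6) = -1
min = -15

-15


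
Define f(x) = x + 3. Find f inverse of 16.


Solve x + 3 = 16
x = (16 - 3) / 1 = 13

13


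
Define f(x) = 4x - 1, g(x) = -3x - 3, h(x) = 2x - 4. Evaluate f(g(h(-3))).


h(-3) = -10
g(-10) = 27
f(27) = 107

107


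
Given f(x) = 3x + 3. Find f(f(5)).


f(5) = 18
f(18) = 57

57


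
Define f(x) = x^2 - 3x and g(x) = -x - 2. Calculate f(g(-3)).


g(-3) = 1
f(1) = 1*(1)^2 - 3*(1) = -2

-2


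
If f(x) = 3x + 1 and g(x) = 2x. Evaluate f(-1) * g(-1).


f(-1) = -2
g(-1) = -2
Product = 4

4


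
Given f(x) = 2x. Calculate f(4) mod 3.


f(4) = 8
8 mod 3 = 2

2


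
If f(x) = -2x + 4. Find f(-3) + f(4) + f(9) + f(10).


f(-3) = 10
f(4) = -4
f(9) = -14
f(10) = -16
Sum = -24

-24


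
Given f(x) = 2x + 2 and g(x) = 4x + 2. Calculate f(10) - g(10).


f(10) = 22
g(10) = 42
Difference = -20

-20


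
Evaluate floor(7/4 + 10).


7/4 = 1.75
1.75 + 10 = 11.75
floor(11.75) = 11

11


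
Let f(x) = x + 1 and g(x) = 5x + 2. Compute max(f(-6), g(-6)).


f(-6) = -5
g(-6) = -28
max = -5

-5


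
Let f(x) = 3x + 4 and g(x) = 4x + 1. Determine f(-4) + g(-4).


f(-4) = -8
g(-4) = -15
Sum = -23

-23


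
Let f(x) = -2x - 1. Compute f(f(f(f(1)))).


21


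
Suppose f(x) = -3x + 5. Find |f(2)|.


1


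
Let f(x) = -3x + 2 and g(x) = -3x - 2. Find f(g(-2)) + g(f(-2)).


f(g(-2)) = -10
g(f(-2)) = -26
Sum = -36

-36


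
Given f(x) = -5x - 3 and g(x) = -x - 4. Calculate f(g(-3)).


g(-3) = -1
f(-1) = 2

2


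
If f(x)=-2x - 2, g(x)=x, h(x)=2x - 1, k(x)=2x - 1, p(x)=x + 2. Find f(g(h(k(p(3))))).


p(3) = 5
k(5) = 9
h(9) = 17
g(17) = 17
f(17) = -36

-36


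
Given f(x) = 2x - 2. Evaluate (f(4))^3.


f(4) = 6
(6)^3 = 216

216


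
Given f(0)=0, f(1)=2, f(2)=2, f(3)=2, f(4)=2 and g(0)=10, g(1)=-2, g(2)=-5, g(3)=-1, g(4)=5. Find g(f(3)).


-5


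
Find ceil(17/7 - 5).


17/7 = 2.4286
2.4286 - 5 = -2.5714
ceil(-2.5714) = -2

-2


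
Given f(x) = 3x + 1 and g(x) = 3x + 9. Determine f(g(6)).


g(6) = 27
f(27) = 82

82


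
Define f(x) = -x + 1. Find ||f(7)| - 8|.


f(7) = -6
|-6| = 6
|6 - 8| = 2

2


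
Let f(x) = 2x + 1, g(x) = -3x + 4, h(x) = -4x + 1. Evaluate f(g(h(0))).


h(0) = 1
g(1) = 1
f(1) = 3

3


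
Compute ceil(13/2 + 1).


13/2 = 6.5
6.5 + 1 = 7.5
ceil(7.5) = 8

8


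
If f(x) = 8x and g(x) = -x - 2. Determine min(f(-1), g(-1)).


f(-1) = -8
g(-1) = -1
min = -8

-8


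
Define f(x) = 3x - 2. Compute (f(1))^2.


f(1) = 1
(1)^2 = 1

1


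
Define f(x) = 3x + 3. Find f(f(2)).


f(2) = 9
f(9) = 30

30


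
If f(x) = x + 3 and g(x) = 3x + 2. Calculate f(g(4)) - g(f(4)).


-6


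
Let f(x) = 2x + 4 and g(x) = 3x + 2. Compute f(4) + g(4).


f(4) = 12
g(4) = 14
Sum = 26

26


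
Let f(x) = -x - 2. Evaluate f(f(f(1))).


f(1) = -3
f(-3) = 1
f(1) = -3

-3


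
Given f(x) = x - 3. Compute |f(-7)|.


f(-7) = -10
|-10| = 10

10


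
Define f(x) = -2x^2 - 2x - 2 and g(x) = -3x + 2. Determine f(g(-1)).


g(-1) = 5
f(5) = (-2)*(5)^2 - 2*(5) - 2 = -62

-62


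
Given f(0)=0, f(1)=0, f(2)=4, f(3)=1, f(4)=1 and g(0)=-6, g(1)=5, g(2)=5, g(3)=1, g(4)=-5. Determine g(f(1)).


f(1) = 0
g(0) = -6

-6


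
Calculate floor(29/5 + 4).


29/5 = 5.8
5.8 + 4 = 9.8
floor(9.8) = 9

9


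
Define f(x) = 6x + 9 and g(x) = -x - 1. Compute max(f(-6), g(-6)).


f(-6) = -27
g(-6) = 5
max = 5

5


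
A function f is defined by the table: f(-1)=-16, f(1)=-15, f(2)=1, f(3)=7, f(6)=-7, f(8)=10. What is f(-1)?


Reading from the table at x = -1

-16


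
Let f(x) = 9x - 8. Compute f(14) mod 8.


f(14) = 118
118 mod 8 = 6

6


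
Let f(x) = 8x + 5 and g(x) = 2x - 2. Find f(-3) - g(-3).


f(-3) = -19
g(-3) = -8
Difference = -11

-11


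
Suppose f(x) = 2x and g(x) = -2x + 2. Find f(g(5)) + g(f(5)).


-34


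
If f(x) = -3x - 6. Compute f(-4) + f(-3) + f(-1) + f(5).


-15


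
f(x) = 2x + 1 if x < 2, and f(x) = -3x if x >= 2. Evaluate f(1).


1 satisfies x < 2
f(1) = 3

3


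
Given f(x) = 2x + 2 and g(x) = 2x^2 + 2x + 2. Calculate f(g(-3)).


g(-3) = 14
f(14) = 30

30


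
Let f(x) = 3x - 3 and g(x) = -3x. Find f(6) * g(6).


f(6) = 15
g(6) = -18
Product = -270

-270


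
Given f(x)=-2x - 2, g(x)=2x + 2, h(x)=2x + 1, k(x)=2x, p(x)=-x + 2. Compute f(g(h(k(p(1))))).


p(1) = 1
k(1) = 2
h(2) = 5
g(5) = 12
f(12) = -26

-26


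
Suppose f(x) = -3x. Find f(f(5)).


f(5) = -15
f(-15) = 45

45


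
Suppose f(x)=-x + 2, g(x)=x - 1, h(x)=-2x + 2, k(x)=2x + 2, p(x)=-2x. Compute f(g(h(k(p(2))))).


p(2) = -4
k(-4) = -6
h(-6) = 14
g(14) = 13
f(13) = -11

-11


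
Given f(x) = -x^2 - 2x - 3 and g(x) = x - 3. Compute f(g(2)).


g(2) = -1
f(-1) = (-1)*(-1)^2 - 2*(-1) - 3 = -2

-2


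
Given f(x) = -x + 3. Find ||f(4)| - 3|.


f(4) = -1
|-1| = 1
|1 - 3| = 2

2


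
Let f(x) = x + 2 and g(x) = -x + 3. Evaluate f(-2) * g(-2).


f(-2) = 0
g(-2) = 5
Product = 0

0


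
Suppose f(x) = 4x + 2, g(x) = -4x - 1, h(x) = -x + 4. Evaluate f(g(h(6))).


30


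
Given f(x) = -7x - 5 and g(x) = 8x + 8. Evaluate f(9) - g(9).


f(9) = -68
g(9) = 80
Difference = -148

-148


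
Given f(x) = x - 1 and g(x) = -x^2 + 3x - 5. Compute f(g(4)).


g(4) = -9
f(-9) = -10

-10


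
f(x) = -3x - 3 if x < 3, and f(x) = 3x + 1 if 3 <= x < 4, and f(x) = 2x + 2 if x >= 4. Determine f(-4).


-4 satisfies x < 3
f(-4) = 9

9


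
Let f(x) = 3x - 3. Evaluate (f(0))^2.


f(0) = -3
(-3)^2 = 9

9


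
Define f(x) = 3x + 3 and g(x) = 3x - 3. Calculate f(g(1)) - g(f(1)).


f(g(1)) = 3
g(f(1)) = 15
Difference = -12

-12


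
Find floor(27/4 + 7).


27/4 = 6.75
6.75 + 7 = 13.75
floor(13.75) = 13

13


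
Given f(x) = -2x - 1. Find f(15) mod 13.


f(15) = -31
-31 mod 13 = 8

8


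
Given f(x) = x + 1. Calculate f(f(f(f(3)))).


f(3) = 4
f(4) = 5
f(5) = 6
f(6) = 7

7


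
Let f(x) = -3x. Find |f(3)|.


f(3) = -9
|-9| = 9

9


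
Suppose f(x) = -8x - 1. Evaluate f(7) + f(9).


f(7) = -57
f(9) = -73
Sum = -130

-130


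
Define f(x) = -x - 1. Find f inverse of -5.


Solve -x - 1 = -5
x = (-5 + 1) / (-1) = 4

4


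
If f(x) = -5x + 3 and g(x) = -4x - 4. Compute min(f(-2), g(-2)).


f(-2) = 13
g(-2) = 4
min = 4

4


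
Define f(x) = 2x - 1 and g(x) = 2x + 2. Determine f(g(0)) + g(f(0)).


f(g(0)) = 3
g(f(0)) = 0
Sum = 3

3


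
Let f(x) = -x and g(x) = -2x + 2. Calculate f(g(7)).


12


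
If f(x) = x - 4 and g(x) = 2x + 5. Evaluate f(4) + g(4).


f(4) = 0
g(4) = 13
Sum = 13

13


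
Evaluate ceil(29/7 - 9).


29/7 = 4.1429
4.1429 - 9 = -4.8571
ceil(-4.8571) = -4

-4


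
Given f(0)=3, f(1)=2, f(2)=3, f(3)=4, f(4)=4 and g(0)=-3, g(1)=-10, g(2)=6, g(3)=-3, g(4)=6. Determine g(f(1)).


f(1) = 2
g(2) = 6

6


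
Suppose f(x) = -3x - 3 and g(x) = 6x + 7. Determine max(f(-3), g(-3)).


f(-3) = 6
g(-3) = -11
max = 6

6


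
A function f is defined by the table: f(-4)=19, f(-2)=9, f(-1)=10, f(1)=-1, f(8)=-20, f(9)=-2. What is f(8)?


Reading from the table at x = 8

-20


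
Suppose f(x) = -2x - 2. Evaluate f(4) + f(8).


f(4) = -10
f(8) = -18
Sum = -28

-28


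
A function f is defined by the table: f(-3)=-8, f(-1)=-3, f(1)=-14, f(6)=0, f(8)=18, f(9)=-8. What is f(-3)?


Reading from the table at x = -3

-8


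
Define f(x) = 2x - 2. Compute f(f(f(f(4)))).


f(4) = 6
f(6) = 10
f(10) = 18
f(18) = 34

34


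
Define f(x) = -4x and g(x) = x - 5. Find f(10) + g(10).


f(10) = -40
g(10) = 5
Sum = -35

-35


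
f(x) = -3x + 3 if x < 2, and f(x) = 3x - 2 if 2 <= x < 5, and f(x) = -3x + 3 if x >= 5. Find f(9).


9 satisfies x >= 5
f(9) = -24

-24


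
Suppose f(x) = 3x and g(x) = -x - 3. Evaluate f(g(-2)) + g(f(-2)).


f(g(-2)) = -3
g(f(-2)) = 3
Sum = 0

0


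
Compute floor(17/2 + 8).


16


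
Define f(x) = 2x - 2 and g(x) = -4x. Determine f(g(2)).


g(2) = -8
f(-8) = -18

-18


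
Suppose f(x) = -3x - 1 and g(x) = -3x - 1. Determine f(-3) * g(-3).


64


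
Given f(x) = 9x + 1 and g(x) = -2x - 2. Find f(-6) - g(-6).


-63


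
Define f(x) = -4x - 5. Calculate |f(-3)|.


f(-3) = 7
|7| = 7

7


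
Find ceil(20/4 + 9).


20/4 = 5
5 + 9 = 14
ceil(14) = 14

14


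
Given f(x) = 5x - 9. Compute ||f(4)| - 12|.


f(4) = 11
|11| = 11
|11 - 12| = 1

1


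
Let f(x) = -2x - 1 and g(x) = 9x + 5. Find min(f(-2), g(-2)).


f(-2) = 3
g(-2) = -13
min = -13

-13


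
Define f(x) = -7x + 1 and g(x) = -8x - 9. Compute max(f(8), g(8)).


f(8) = -55
g(8) = -73
max = -55

-55


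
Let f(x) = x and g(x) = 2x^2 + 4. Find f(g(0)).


g(0) = 4
f(4) = 4

4


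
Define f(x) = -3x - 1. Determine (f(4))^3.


f(4) = -13
(-13)^3 = -2197

-2197


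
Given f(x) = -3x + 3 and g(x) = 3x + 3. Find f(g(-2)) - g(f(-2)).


f(g(-2)) = 12
g(f(-2)) = 30
Difference = -18

-18


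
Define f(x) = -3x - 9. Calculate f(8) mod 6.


f(8) = -33
-33 mod 6 = 3

3


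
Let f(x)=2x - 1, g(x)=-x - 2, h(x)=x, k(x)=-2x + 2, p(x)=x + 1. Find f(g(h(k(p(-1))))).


p(-1) = 0
k(0) = 2
h(2) = 2
g(2) = -4
f(-4) = -9

-9


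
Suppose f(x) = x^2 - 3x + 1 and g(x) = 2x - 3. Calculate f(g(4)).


g(4) = 5
f(5) = 1*(5)^2 - 3*(5) + 1 = 11

11


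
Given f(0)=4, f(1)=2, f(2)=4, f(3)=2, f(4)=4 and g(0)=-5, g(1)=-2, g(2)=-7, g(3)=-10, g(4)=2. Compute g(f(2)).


f(2) = 4
g(4) = 2

2


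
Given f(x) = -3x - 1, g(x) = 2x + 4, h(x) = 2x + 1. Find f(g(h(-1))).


h(-1) = -1
g(-1) = 2
f(2) = -7

-7


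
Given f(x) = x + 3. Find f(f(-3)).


f(-3) = 0
f(0) = 3

3


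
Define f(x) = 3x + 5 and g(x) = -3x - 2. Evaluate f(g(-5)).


g(-5) = 13
f(13) = 44

44


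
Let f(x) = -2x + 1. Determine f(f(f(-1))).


f(-1) = 3
f(3) = -5
f(-5) = 11

11


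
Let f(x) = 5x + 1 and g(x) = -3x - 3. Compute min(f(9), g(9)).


-30


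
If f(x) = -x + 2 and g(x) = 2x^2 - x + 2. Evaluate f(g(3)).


g(3) = 17
f(17) = -15

-15


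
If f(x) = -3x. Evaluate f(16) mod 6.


f(16) = -48
-48 mod 6 = 0

0


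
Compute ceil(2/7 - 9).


2/7 = 0.2857
0.2857 - 9 = -8.7143
ceil(-8.7143) = -8

-8


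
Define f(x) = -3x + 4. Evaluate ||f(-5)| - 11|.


8


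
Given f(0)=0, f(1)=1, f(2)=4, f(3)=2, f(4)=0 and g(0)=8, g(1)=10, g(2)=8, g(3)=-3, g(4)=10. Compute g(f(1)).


f(1) = 1
g(1) = 10

10


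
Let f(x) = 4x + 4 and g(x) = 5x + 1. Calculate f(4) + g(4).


f(4) = 20
g(4) = 21
Sum = 41

41


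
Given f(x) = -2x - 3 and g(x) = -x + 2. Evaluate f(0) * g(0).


f(0) = -3
g(0) = 2
Product = -6

-6


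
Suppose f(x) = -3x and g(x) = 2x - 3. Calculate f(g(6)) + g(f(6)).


f(g(6)) = -27
g(f(6)) = -39
Sum = -66

-66


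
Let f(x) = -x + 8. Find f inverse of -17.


Solve -x + 8 = -17
x = (-17 - 8) / (-1) = 25

25


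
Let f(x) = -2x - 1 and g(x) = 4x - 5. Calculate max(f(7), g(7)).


f(7) = -15
g(7) = 23
max = 23

23


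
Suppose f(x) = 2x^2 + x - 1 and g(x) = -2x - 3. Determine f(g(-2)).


g(-2) = 1
f(1) = 2*(1)^2 + 1*(1) - 1 = 2

2


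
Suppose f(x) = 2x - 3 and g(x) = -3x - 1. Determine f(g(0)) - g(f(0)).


f(g(0)) = -5
g(f(0)) = 8
Difference = -13

-13


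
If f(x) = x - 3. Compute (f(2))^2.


f(2) = -1
(-1)^2 = 1

1


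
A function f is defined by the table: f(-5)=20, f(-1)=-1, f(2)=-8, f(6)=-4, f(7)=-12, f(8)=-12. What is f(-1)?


Reading from the table at x = -1

-1


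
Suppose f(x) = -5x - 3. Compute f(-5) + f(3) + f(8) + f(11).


f(-5) = 22
f(3) = -18
f(8) = -43
f(11) = -58
Sum = -97

-97


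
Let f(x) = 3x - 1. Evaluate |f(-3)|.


f(-3) = -10
|-10| = 10

10


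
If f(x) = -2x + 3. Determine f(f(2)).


f(2) = -1
f(-1) = 5

5


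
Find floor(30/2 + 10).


25


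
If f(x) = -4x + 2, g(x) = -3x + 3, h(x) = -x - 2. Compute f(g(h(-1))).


h(-1) = -1
g(-1) = 6
f(6) = -22

-22


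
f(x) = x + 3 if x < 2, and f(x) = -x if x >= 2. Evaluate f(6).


6 satisfies x >= 2
f(6) = -6

-6


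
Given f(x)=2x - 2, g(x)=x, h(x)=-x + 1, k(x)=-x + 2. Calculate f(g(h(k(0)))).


k(0) = 2
h(2) = -1
g(-1) = -1
f(-1) = -4

-4


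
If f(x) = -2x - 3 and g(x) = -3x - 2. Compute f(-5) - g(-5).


f(-5) = 7
g(-5) = 13
Difference = -6

-6


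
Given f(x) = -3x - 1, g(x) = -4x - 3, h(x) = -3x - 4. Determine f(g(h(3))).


-148


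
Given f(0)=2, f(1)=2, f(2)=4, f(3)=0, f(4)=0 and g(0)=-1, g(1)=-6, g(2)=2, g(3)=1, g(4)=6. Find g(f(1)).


2


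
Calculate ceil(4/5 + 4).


4/5 = 0.8
0.8 + 4 = 4.8
ceil(4.8) = 5

5


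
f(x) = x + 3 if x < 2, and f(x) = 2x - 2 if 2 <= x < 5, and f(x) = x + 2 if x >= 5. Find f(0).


3


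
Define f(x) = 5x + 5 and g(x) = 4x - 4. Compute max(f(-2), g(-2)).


f(-2) = -5
g(-2) = -12
max = -5

-5


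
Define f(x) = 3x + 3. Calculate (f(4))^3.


f(4) = 15
(15)^3 = 3375

3375


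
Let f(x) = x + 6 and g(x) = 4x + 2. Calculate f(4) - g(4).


f(4) = 10
g(4) = 18
Difference = -8

-8


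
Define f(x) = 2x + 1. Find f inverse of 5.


Solve 2x + 1 = 5
x = (5 - 1) / 2 = 2

2


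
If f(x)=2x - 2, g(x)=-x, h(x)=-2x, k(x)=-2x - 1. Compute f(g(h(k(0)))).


k(0) = -1
h(-1) = 2
g(2) = -2
f(-2) = -6

-6


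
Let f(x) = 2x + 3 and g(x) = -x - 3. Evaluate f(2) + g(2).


f(2) = 7
g(2) = -5
Sum = 2

2


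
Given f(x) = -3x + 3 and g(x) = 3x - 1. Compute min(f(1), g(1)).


f(1) = 0
g(1) = 2
min = 0

0


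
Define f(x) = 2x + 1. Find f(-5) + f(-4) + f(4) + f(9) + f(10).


f(-5) = -9
f(-4) = -7
f(4) = 9
f(9) = 19
f(10) = 21
Sum = 33

33


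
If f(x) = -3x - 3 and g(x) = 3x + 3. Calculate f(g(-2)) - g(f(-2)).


f(g(-2)) = 6
g(f(-2)) = 12
Difference = -6

-6


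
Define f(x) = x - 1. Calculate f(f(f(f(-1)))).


-5


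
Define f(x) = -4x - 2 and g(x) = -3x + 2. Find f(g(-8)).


g(-8) = 26
f(26) = -106

-106


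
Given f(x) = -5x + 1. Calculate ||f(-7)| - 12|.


f(-7) = 36
|36| = 36
|36 - 12| = 24

24


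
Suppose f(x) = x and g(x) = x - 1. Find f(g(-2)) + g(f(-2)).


f(g(-2)) = -3
g(f(-2)) = -3
Sum = -6

-6


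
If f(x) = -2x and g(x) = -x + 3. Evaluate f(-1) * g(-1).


f(-1) = 2
g(-1) = 4
Product = 8

8


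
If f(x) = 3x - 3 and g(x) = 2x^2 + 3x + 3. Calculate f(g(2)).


g(2) = 17
f(17) = 48

48


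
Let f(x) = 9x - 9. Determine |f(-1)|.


f(-1) = -18
|-18| = 18

18


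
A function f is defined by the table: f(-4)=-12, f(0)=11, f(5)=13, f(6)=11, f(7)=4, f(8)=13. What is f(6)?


11


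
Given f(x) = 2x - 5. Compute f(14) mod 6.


f(14) = 23
23 mod 6 = 5

5


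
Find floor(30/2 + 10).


30/2 = 15
15 + 10 = 25
floor(25) = 25

25
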